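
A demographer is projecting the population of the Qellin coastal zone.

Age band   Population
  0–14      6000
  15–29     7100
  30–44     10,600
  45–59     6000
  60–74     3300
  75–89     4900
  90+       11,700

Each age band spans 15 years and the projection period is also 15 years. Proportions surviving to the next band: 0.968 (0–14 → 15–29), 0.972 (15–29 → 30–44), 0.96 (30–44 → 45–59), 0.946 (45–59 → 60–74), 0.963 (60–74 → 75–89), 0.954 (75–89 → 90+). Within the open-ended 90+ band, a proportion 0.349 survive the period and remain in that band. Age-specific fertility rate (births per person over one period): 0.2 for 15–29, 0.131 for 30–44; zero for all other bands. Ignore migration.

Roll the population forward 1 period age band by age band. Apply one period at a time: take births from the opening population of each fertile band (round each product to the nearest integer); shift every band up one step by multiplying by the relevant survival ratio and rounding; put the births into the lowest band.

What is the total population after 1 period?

43306

Call the groups 1 to 7, youngest first.
[period 1]
Births: 7100 × 0.2 = 1420, 10600 × 0.131 = 1389 ⇒ total 2809
Group 2: 6000 × 0.968 = 5808
Group 3: 7100 × 0.972 = 6901
Group 4: 10600 × 0.96 = 10176
Group 5: 6000 × 0.946 = 5676
Group 6: 3300 × 0.963 = 3178
Group 7: 4900 × 0.954 + 11700 × 0.349 = 4675 + 4083 = 8758
→ [2809, 5808, 6901, 10176, 5676, 3178, 8758]
Total after period 1: 2809 + 5808 + 6901 + 10176 + 5676 + 3178 + 8758 = 43306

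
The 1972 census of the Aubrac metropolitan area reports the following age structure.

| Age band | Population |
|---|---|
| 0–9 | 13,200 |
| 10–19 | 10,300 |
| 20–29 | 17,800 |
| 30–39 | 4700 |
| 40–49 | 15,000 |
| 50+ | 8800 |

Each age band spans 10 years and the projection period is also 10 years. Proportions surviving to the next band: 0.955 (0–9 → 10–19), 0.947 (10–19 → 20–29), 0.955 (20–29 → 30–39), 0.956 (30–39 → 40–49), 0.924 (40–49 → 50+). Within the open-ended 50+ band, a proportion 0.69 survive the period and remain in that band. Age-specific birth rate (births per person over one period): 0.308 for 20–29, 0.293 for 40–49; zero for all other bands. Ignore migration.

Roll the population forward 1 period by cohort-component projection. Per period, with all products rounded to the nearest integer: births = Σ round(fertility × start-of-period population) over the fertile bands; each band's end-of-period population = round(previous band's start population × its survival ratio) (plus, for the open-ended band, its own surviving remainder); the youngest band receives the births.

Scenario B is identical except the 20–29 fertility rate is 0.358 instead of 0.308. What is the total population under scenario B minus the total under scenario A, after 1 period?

890

Call the bands 1 to 6, youngest first.
[period 1]
Births: 17800 × 0.308 = 5482, 15000 × 0.293 = 4395 → 9877
Band 2: 13200 × 0.955 = 12606
Band 3: 10300 × 0.947 = 9754
Band 4: 17800 × 0.955 = 16999
Band 5: 4700 × 0.956 = 4493
Band 6: 15000 × 0.924 + 8800 × 0.69 = 13860 + 6072 = 19932
Giving 9877 / 12606 / 9754 / 16999 / 4493 / 19932.
Scenario A total after 1 period: 73661
Scenario B projection —
[period 1]
Births: 17800 × 0.358 = 6372, 15000 × 0.293 = 4395 → 10767
Band 2: 13200 × 0.955 = 12606
Band 3: 10300 × 0.947 = 9754
Band 4: 17800 × 0.955 = 16999
Band 5: 4700 × 0.956 = 4493
Band 6: 15000 × 0.924 + 8800 × 0.69 = 13860 + 6072 = 19932
Giving 10767 / 12606 / 9754 / 16999 / 4493 / 19932.
Scenario B total after 1 period: 74551
Difference B − A = 74551 − 73661 = 890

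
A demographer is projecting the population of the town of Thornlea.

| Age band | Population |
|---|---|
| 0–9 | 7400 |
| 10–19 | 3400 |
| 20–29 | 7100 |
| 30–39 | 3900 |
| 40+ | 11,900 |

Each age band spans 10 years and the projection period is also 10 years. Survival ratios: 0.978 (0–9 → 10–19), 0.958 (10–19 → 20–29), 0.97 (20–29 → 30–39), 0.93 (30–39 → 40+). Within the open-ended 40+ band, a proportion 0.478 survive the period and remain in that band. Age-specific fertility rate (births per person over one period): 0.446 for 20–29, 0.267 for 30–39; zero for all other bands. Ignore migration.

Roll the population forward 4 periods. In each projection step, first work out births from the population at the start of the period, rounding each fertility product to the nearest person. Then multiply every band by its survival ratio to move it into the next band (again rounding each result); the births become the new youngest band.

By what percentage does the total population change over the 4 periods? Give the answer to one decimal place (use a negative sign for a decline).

-27.4

Period 1.
Births: 7100 * 0.446 = 3167 ; 3900 * 0.267 = 1041 ⇒ total 4208
10–19: 7400 * 0.978 = 7237
20–29: 3400 * 0.958 = 3257
30–39: 7100 * 0.97 = 6887
40+: 3900 * 0.93 + 11900 * 0.478 = 3627 + 5688 = 9315
→ [4208, 7237, 3257, 6887, 9315]
Period 2.
Births: 3257 * 0.446 = 1453 ; 6887 * 0.267 = 1839 ⇒ total 3292
10–19: 4208 * 0.978 = 4115
20–29: 7237 * 0.958 = 6933
30–39: 3257 * 0.97 = 3159
40+: 6887 * 0.93 + 9315 * 0.478 = 6405 + 4453 = 10858
→ [3292, 4115, 6933, 3159, 10858]
Period 3.
Births: 6933 * 0.446 = 3092 ; 3159 * 0.267 = 843 ⇒ total 3935
10–19: 3292 * 0.978 = 3220
20–29: 4115 * 0.958 = 3942
30–39: 6933 * 0.97 = 6725
40+: 3159 * 0.93 + 10858 * 0.478 = 2938 + 5190 = 8128
→ [3935, 3220, 3942, 6725, 8128]
Period 4.
Births: 3942 * 0.446 = 1758 ; 6725 * 0.267 = 1796 ⇒ total 3554
10–19: 3935 * 0.978 = 3848
20–29: 3220 * 0.958 = 3085
30–39: 3942 * 0.97 = 3824
40+: 6725 * 0.93 + 8128 * 0.478 = 6254 + 3885 = 10139
→ [3554, 3848, 3085, 3824, 10139]
Total: 33700 → 24450; change = -9250; percentage change = -27.4%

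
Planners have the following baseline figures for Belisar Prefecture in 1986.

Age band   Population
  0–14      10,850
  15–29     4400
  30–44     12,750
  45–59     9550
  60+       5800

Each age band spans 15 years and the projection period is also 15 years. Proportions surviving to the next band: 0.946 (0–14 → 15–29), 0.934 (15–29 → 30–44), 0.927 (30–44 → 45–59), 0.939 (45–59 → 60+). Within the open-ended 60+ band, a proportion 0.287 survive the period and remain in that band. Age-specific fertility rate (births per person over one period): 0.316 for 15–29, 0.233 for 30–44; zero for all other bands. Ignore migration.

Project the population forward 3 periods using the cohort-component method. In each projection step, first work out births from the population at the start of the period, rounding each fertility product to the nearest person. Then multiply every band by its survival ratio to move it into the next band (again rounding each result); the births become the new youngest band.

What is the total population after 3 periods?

Numbering the groups 1..5 from youngest to oldest:
After projecting period 1:
Births: 4400 * 0.316 = 1390, 12750 * 0.233 = 2971 → 4361
Group 2: 10850 * 0.946 = 10264
Group 3: 4400 * 0.934 = 4110
Group 4: 12750 * 0.927 = 11819
Group 5: 9550 * 0.939 + 5800 * 0.287 = 8967 + 1665 = 10632
Giving 4361 / 10264 / 4110 / 11819 / 10632.
After projecting period 2:
Births: 10264 * 0.316 = 3243, 4110 * 0.233 = 958 → 4201
Group 2: 4361 * 0.946 = 4126
Group 3: 10264 * 0.934 = 9587
Group 4: 4110 * 0.927 = 3810
Group 5: 11819 * 0.939 + 10632 * 0.287 = 11098 + 3051 = 14149
Giving 4201 / 4126 / 9587 / 3810 / 14149.
After projecting period 3:
Births: 4126 * 0.316 = 1304, 9587 * 0.233 = 2234 → 3538
Group 2: 4201 * 0.946 = 3974
Group 3: 4126 * 0.934 = 3854
Group 4: 9587 * 0.927 = 8887
Group 5: 3810 * 0.939 + 14149 * 0.287 = 3578 + 4061 = 7639
Giving 3538 / 3974 / 3854 / 8887 / 7639.
Total after period 3: 3538 + 3974 + 3854 + 8887 + 7639 = 27892

27892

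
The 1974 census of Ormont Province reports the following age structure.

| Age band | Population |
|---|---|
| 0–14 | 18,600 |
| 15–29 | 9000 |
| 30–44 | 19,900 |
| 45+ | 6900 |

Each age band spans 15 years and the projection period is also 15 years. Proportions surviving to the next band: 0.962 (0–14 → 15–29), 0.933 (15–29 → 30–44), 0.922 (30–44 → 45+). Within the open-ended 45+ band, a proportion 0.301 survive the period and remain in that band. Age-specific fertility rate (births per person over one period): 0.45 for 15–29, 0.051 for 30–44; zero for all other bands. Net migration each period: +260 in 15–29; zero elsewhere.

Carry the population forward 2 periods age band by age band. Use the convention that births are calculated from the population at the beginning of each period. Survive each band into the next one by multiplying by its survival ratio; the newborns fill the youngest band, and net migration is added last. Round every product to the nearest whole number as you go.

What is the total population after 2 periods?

44557

Let group 1 be 0–14 through group 4 = 45+.
Period 1:
Births: 9000 × 0.45 = 4050 ; 19900 × 0.051 = 1015 ⇒ total 5065
Group 2: 18600 × 0.962 = 17893
Group 3: 9000 × 0.933 = 8397
Group 4: 19900 × 0.922 + 6900 × 0.301 = 18348 + 2077 = 20425
Net migration: Group 2 + 260 → 18153
Population now: 0–14=5065, 15–29=18153, 30–44=8397, 45+=20425
Period 2:
Births: 18153 × 0.45 = 8169 ; 8397 × 0.051 = 428 ⇒ total 8597
Group 2: 5065 × 0.962 = 4873
Group 3: 18153 × 0.933 = 16937
Group 4: 8397 × 0.922 + 20425 × 0.301 = 7742 + 6148 = 13890
Net migration: Group 2 + 260 → 5133
Population now: 0–14=8597, 15–29=5133, 30–44=16937, 45+=13890
Total after period 2: 8597 + 5133 + 16937 + 13890 = 44557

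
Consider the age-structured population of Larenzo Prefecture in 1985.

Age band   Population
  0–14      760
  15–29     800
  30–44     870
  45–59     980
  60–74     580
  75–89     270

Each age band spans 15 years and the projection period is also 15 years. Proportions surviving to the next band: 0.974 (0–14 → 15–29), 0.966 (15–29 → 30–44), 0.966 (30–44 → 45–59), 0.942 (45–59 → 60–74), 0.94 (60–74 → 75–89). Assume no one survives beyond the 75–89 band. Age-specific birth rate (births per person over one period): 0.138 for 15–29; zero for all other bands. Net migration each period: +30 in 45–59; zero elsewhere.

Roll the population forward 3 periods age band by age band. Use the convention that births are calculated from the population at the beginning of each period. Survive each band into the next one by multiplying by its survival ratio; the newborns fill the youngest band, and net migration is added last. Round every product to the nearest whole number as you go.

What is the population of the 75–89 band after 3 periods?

Let band 1 be 0–14 through band 6 = 75–89.
— Period 1 —
Births: 800 × 0.138 = 110
Band 2: 760 × 0.974 = 740
Band 3: 800 × 0.966 = 773
Band 4: 870 × 0.966 = 840
Band 5: 980 × 0.942 = 923
Band 6: 580 × 0.94 = 545
Net migration: Band 4 + 30 → 870
Population now: 0–14=110, 15–29=740, 30–44=773, 45–59=870, 60–74=923, 75–89=545
— Period 2 —
Births: 740 × 0.138 = 102
Band 2: 110 × 0.974 = 107
Band 3: 740 × 0.966 = 715
Band 4: 773 × 0.966 = 747
Band 5: 870 × 0.942 = 820
Band 6: 923 × 0.94 = 868
Net migration: Band 4 + 30 → 777
Population now: 0–14=102, 15–29=107, 30–44=715, 45–59=777, 60–74=820, 75–89=868
— Period 3 —
Births: 107 × 0.138 = 15
Band 2: 102 × 0.974 = 99
Band 3: 107 × 0.966 = 103
Band 4: 715 × 0.966 = 691
Band 5: 777 × 0.942 = 732
Band 6: 820 × 0.94 = 771
Net migration: Band 4 + 30 → 721
Population now: 0–14=15, 15–29=99, 30–44=103, 45–59=721, 60–74=732, 75–89=771

771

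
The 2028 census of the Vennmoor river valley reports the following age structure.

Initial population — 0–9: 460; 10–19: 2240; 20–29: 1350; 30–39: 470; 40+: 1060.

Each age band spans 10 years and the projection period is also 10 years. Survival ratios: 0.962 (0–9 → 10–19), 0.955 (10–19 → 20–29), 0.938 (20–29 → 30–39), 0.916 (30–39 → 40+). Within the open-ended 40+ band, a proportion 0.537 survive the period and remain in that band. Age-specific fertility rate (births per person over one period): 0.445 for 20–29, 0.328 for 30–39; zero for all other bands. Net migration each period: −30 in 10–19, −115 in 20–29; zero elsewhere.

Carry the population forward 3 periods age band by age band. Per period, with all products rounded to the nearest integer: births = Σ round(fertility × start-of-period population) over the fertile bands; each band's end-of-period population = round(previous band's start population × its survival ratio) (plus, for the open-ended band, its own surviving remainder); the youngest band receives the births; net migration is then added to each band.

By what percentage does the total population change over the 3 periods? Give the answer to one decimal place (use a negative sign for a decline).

Call the bands 1 to 5, youngest first.
[period 1]
Births: 1350 * 0.445 = 601, 470 * 0.328 = 154 → total 755
Band 2: 460 * 0.962 = 443
Band 3: 2240 * 0.955 = 2139
Band 4: 1350 * 0.938 = 1266
Band 5: 470 * 0.916 + 1060 * 0.537 = 431 + 569 = 1000
Net migration: Band 2 − 30 → 413; Band 3 − 115 → 2024
Population now: 0–9=755, 10–19=413, 20–29=2024, 30–39=1266, 40+=1000
[period 2]
Births: 2024 * 0.445 = 901, 1266 * 0.328 = 415 → total 1316
Band 2: 755 * 0.962 = 726
Band 3: 413 * 0.955 = 394
Band 4: 2024 * 0.938 = 1899
Band 5: 1266 * 0.916 + 1000 * 0.537 = 1160 + 537 = 1697
Net migration: Band 2 − 30 → 696; Band 3 − 115 → 279
Population now: 0–9=1316, 10–19=696, 20–29=279, 30–39=1899, 40+=1697
[period 3]
Births: 279 * 0.445 = 124, 1899 * 0.328 = 623 → total 747
Band 2: 1316 * 0.962 = 1266
Band 3: 696 * 0.955 = 665
Band 4: 279 * 0.938 = 262
Band 5: 1899 * 0.916 + 1697 * 0.537 = 1739 + 911 = 2650
Net migration: Band 2 − 30 → 1236; Band 3 − 115 → 550
Population now: 0–9=747, 10–19=1236, 20–29=550, 30–39=262, 40+=2650
Total: 5580 → 5445; change = -135; percentage change = -2.4%

-2.4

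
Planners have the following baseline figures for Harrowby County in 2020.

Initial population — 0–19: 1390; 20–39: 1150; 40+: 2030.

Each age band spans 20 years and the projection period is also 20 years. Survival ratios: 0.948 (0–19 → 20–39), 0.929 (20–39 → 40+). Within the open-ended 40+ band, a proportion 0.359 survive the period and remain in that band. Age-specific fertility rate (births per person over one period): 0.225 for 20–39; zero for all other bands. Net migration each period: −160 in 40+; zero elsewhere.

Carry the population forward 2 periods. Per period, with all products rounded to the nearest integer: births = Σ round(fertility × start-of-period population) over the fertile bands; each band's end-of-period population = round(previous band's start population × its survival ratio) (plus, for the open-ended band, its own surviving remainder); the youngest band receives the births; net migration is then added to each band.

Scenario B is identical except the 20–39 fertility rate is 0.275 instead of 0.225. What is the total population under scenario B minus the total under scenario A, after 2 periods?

119

After projecting period 1:
Births: 1150 × 0.225 = 259
20–39: 1390 × 0.948 = 1318
40+: 1150 × 0.929 + 2030 × 0.359 = 1068 + 729 = 1797
Net migration: 40+ − 160 → 1637
Giving 259 / 1318 / 1637.
After projecting period 2:
Births: 1318 × 0.225 = 297
20–39: 259 × 0.948 = 246
40+: 1318 × 0.929 + 1637 × 0.359 = 1224 + 588 = 1812
Net migration: 40+ − 160 → 1652
Giving 297 / 246 / 1652.
Scenario A total after 2 periods: 2195
Scenario B projection —
After projecting period 1:
Births: 1150 × 0.275 = 316
20–39: 1390 × 0.948 = 1318
40+: 1150 × 0.929 + 2030 × 0.359 = 1068 + 729 = 1797
Net migration: 40+ − 160 → 1637
Giving 316 / 1318 / 1637.
After projecting period 2:
Births: 1318 × 0.275 = 362
20–39: 316 × 0.948 = 300
40+: 1318 × 0.929 + 1637 × 0.359 = 1224 + 588 = 1812
Net migration: 40+ − 160 → 1652
Giving 362 / 300 / 1652.
Scenario B total after 2 periods: 2314
Difference B − A = 2314 − 2195 = 119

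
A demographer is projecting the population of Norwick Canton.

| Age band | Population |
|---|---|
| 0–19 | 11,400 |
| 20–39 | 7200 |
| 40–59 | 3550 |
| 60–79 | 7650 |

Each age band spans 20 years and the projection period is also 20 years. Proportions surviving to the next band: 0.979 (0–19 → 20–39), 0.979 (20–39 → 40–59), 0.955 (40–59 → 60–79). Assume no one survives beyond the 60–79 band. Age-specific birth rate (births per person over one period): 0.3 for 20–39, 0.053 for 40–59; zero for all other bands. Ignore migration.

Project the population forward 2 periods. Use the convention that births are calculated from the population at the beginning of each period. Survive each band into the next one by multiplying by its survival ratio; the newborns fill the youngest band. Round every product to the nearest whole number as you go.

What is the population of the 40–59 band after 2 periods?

After projecting period 1:
Births: 7200 × 0.3 = 2160, 3550 × 0.053 = 188 → 2348
20–39: 11400 × 0.979 = 11161
40–59: 7200 × 0.979 = 7049
60–79: 3550 × 0.955 = 3390
→ [2348, 11161, 7049, 3390]
After projecting period 2:
Births: 11161 × 0.3 = 3348, 7049 × 0.053 = 374 → 3722
20–39: 2348 × 0.979 = 2299
40–59: 11161 × 0.979 = 10927
60–79: 7049 × 0.955 = 6732
→ [3722, 2299, 10927, 6732]

10927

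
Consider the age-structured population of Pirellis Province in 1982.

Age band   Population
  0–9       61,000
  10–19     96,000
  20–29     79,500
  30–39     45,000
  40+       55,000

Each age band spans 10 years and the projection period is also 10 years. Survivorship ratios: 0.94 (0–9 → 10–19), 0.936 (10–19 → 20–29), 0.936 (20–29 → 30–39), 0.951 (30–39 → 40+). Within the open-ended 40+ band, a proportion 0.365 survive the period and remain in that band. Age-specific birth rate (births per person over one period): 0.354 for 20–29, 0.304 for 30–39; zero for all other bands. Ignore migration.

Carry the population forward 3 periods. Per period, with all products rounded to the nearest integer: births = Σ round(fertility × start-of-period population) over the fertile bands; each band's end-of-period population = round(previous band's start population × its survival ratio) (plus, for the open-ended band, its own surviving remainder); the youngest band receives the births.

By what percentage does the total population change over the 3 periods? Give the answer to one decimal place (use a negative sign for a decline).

Period 1:
Births: 79500 * 0.354 = 28143  |  45000 * 0.304 = 13680 → total 41823
10–19: 61000 * 0.94 = 57340
20–29: 96000 * 0.936 = 89856
30–39: 79500 * 0.936 = 74412
40+: 45000 * 0.951 + 55000 * 0.365 = 42795 + 20075 = 62870
Giving 41823 / 57340 / 89856 / 74412 / 62870.
Period 2:
Births: 89856 * 0.354 = 31809  |  74412 * 0.304 = 22621 → total 54430
10–19: 41823 * 0.94 = 39314
20–29: 57340 * 0.936 = 53670
30–39: 89856 * 0.936 = 84105
40+: 74412 * 0.951 + 62870 * 0.365 = 70766 + 22948 = 93714
Giving 54430 / 39314 / 53670 / 84105 / 93714.
Period 3:
Births: 53670 * 0.354 = 18999  |  84105 * 0.304 = 25568 → total 44567
10–19: 54430 * 0.94 = 51164
20–29: 39314 * 0.936 = 36798
30–39: 53670 * 0.936 = 50235
40+: 84105 * 0.951 + 93714 * 0.365 = 79984 + 34206 = 114190
Giving 44567 / 51164 / 36798 / 50235 / 114190.
Total: 336500 → 296954; change = -39546; percentage change = -11.8%

-11.8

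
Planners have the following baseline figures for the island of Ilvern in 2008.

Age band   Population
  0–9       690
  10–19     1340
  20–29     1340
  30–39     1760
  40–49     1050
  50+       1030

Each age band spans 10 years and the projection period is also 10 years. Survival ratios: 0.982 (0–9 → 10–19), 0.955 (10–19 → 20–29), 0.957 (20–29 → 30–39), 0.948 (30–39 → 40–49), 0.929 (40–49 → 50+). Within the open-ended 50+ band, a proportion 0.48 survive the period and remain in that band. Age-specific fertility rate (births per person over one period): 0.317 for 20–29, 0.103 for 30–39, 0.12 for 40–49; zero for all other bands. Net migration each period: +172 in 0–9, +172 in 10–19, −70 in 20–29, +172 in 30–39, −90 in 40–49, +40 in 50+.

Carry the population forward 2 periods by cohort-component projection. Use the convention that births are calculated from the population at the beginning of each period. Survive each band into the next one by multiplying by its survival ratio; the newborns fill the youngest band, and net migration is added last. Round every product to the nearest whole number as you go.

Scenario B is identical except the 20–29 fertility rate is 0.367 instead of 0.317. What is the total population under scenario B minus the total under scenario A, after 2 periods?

126

After projecting period 1:
Births: 1340 × 0.317 = 425, 1760 × 0.103 = 181, 1050 × 0.12 = 126 ⇒ total 732
10–19: 690 × 0.982 = 678
20–29: 1340 × 0.955 = 1280
30–39: 1340 × 0.957 = 1282
40–49: 1760 × 0.948 = 1668
50+: 1050 × 0.929 + 1030 × 0.48 = 975 + 494 = 1469
Net migration: 0–9 + 172 → 904; 10–19 + 172 → 850; 20–29 − 70 → 1210; 30–39 + 172 → 1454; 40–49 − 90 → 1578; 50+ + 40 → 1509
End of period: [904, 850, 1210, 1454, 1578, 1509]
After projecting period 2:
Births: 1210 × 0.317 = 384, 1454 × 0.103 = 150, 1578 × 0.12 = 189 ⇒ total 723
10–19: 904 × 0.982 = 888
20–29: 850 × 0.955 = 812
30–39: 1210 × 0.957 = 1158
40–49: 1454 × 0.948 = 1378
50+: 1578 × 0.929 + 1509 × 0.48 = 1466 + 724 = 2190
Net migration: 0–9 + 172 → 895; 10–19 + 172 → 1060; 20–29 − 70 → 742; 30–39 + 172 → 1330; 40–49 − 90 → 1288; 50+ + 40 → 2230
End of period: [895, 1060, 742, 1330, 1288, 2230]
Scenario A total after 2 periods: 7545
Scenario B projection —
After projecting period 1:
Births: 1340 × 0.367 = 492, 1760 × 0.103 = 181, 1050 × 0.12 = 126 ⇒ total 799
10–19: 690 × 0.982 = 678
20–29: 1340 × 0.955 = 1280
30–39: 1340 × 0.957 = 1282
40–49: 1760 × 0.948 = 1668
50+: 1050 × 0.929 + 1030 × 0.48 = 975 + 494 = 1469
Net migration: 0–9 + 172 → 971; 10–19 + 172 → 850; 20–29 − 70 → 1210; 30–39 + 172 → 1454; 40–49 − 90 → 1578; 50+ + 40 → 1509
End of period: [971, 850, 1210, 1454, 1578, 1509]
After projecting period 2:
Births: 1210 × 0.367 = 444, 1454 × 0.103 = 150, 1578 × 0.12 = 189 ⇒ total 783
10–19: 971 × 0.982 = 954
20–29: 850 × 0.955 = 812
30–39: 1210 × 0.957 = 1158
40–49: 1454 × 0.948 = 1378
50+: 1578 × 0.929 + 1509 × 0.48 = 1466 + 724 = 2190
Net migration: 0–9 + 172 → 955; 10–19 + 172 → 1126; 20–29 − 70 → 742; 30–39 + 172 → 1330; 40–49 − 90 → 1288; 50+ + 40 → 2230
End of period: [955, 1126, 742, 1330, 1288, 2230]
Scenario B total after 2 periods: 7671
Difference B − A = 7671 − 7545 = 126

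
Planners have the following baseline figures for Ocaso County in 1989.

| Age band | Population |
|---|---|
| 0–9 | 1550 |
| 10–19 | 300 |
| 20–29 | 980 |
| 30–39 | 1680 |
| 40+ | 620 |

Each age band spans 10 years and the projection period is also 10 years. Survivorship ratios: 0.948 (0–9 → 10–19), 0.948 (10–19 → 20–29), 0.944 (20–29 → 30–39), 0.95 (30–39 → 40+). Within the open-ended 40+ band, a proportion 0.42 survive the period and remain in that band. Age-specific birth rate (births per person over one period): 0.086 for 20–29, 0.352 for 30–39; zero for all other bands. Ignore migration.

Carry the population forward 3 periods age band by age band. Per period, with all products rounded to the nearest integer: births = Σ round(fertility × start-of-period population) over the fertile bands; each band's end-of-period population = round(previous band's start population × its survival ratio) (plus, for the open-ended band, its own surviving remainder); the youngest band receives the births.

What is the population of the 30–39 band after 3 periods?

Period 1.
Births: 980 × 0.086 = 84, 1680 × 0.352 = 591 ⇒ total 675
10–19: 1550 × 0.948 = 1469
20–29: 300 × 0.948 = 284
30–39: 980 × 0.944 = 925
40+: 1680 × 0.95 + 620 × 0.42 = 1596 + 260 = 1856
Giving 675 / 1469 / 284 / 925 / 1856.
Period 2.
Births: 284 × 0.086 = 24, 925 × 0.352 = 326 ⇒ total 350
10–19: 675 × 0.948 = 640
20–29: 1469 × 0.948 = 1393
30–39: 284 × 0.944 = 268
40+: 925 × 0.95 + 1856 × 0.42 = 879 + 780 = 1659
Giving 350 / 640 / 1393 / 268 / 1659.
Period 3.
Births: 1393 × 0.086 = 120, 268 × 0.352 = 94 ⇒ total 214
10–19: 350 × 0.948 = 332
20–29: 640 × 0.948 = 607
30–39: 1393 × 0.944 = 1315
40+: 268 × 0.95 + 1659 × 0.42 = 255 + 697 = 952
Giving 214 / 332 / 607 / 1315 / 952.

1315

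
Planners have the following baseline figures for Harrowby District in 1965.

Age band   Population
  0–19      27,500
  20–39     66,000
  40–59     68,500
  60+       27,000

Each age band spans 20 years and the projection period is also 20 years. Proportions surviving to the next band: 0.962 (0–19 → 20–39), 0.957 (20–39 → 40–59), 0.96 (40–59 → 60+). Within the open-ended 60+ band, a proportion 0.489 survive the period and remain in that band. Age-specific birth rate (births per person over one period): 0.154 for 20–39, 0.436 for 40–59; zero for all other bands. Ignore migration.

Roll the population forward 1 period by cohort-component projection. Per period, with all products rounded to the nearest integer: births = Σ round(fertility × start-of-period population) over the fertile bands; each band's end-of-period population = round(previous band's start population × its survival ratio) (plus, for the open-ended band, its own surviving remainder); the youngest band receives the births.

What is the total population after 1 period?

Numbering the groups 1..4 from youngest to oldest:
— Period 1 —
Births: 66000 × 0.154 = 10164 ; 68500 × 0.436 = 29866 — total 40030
Group 2: 27500 × 0.962 = 26455
Group 3: 66000 × 0.957 = 63162
Group 4: 68500 × 0.96 + 27000 × 0.489 = 65760 + 13203 = 78963
Population now: 0–19=40030, 20–39=26455, 40–59=63162, 60+=78963
Total after period 1: 40030 + 26455 + 63162 + 78963 = 208610

208610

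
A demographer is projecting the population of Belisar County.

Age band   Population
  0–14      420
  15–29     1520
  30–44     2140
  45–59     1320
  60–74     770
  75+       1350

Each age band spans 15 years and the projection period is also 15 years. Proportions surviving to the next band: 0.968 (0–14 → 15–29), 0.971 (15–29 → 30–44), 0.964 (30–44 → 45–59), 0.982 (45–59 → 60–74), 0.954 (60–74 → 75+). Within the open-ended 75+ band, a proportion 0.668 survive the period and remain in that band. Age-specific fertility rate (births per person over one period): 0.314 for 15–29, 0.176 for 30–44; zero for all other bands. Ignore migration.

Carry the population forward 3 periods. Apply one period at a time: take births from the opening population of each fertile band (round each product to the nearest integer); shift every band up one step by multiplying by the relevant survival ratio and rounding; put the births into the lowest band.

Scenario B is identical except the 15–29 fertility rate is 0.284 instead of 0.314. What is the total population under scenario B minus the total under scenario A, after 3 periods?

-93

After projecting period 1:
Births: 1520 × 0.314 = 477 ; 2140 × 0.176 = 377 — total 854
15–29: 420 × 0.968 = 407
30–44: 1520 × 0.971 = 1476
45–59: 2140 × 0.964 = 2063
60–74: 1320 × 0.982 = 1296
75+: 770 × 0.954 + 1350 × 0.668 = 735 + 902 = 1637
Population now: 0–14=854, 15–29=407, 30–44=1476, 45–59=2063, 60–74=1296, 75+=1637
After projecting period 2:
Births: 407 × 0.314 = 128 ; 1476 × 0.176 = 260 — total 388
15–29: 854 × 0.968 = 827
30–44: 407 × 0.971 = 395
45–59: 1476 × 0.964 = 1423
60–74: 2063 × 0.982 = 2026
75+: 1296 × 0.954 + 1637 × 0.668 = 1236 + 1094 = 2330
Population now: 0–14=388, 15–29=827, 30–44=395, 45–59=1423, 60–74=2026, 75+=2330
After projecting period 3:
Births: 827 × 0.314 = 260 ; 395 × 0.176 = 70 — total 330
15–29: 388 × 0.968 = 376
30–44: 827 × 0.971 = 803
45–59: 395 × 0.964 = 381
60–74: 1423 × 0.982 = 1397
75+: 2026 × 0.954 + 2330 × 0.668 = 1933 + 1556 = 3489
Population now: 0–14=330, 15–29=376, 30–44=803, 45–59=381, 60–74=1397, 75+=3489
Scenario A total after 3 periods: 6776
Scenario B projection —
After projecting period 1:
Births: 1520 × 0.284 = 432 ; 2140 × 0.176 = 377 — total 809
15–29: 420 × 0.968 = 407
30–44: 1520 × 0.971 = 1476
45–59: 2140 × 0.964 = 2063
60–74: 1320 × 0.982 = 1296
75+: 770 × 0.954 + 1350 × 0.668 = 735 + 902 = 1637
Population now: 0–14=809, 15–29=407, 30–44=1476, 45–59=2063, 60–74=1296, 75+=1637
After projecting period 2:
Births: 407 × 0.284 = 116 ; 1476 × 0.176 = 260 — total 376
15–29: 809 × 0.968 = 783
30–44: 407 × 0.971 = 395
45–59: 1476 × 0.964 = 1423
60–74: 2063 × 0.982 = 2026
75+: 1296 × 0.954 + 1637 × 0.668 = 1236 + 1094 = 2330
Population now: 0–14=376, 15–29=783, 30–44=395, 45–59=1423, 60–74=2026, 75+=2330
After projecting period 3:
Births: 783 × 0.284 = 222 ; 395 × 0.176 = 70 — total 292
15–29: 376 × 0.968 = 364
30–44: 783 × 0.971 = 760
45–59: 395 × 0.964 = 381
60–74: 1423 × 0.982 = 1397
75+: 2026 × 0.954 + 2330 × 0.668 = 1933 + 1556 = 3489
Population now: 0–14=292, 15–29=364, 30–44=760, 45–59=381, 60–74=1397, 75+=3489
Scenario B total after 3 periods: 6683
Difference B − A = 6683 − 6776 = -93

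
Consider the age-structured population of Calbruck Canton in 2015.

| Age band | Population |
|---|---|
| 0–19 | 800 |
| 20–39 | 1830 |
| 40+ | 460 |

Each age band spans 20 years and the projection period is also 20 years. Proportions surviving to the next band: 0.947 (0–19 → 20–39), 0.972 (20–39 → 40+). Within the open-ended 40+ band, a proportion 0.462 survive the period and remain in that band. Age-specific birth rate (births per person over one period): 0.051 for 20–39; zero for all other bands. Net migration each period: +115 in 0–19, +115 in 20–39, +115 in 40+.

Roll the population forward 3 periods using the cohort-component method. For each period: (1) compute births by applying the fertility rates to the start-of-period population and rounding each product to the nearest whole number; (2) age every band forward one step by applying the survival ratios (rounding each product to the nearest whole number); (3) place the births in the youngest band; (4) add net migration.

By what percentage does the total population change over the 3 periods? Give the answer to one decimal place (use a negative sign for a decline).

Period 1:
Births: 1830 × 0.051 = 93
20–39: 800 × 0.947 = 758
40+: 1830 × 0.972 + 460 × 0.462 = 1779 + 213 = 1992
Net migration: 0–19 + 115 → 208; 20–39 + 115 → 873; 40+ + 115 → 2107
Giving 208 / 873 / 2107.
Period 2:
Births: 873 × 0.051 = 45
20–39: 208 × 0.947 = 197
40+: 873 × 0.972 + 2107 × 0.462 = 849 + 973 = 1822
Net migration: 0–19 + 115 → 160; 20–39 + 115 → 312; 40+ + 115 → 1937
Giving 160 / 312 / 1937.
Period 3:
Births: 312 × 0.051 = 16
20–39: 160 × 0.947 = 152
40+: 312 × 0.972 + 1937 × 0.462 = 303 + 895 = 1198
Net migration: 0–19 + 115 → 131; 20–39 + 115 → 267; 40+ + 115 → 1313
Giving 131 / 267 / 1313.
Total: 3090 → 1711; change = -1379; percentage change = -44.6%

-44.6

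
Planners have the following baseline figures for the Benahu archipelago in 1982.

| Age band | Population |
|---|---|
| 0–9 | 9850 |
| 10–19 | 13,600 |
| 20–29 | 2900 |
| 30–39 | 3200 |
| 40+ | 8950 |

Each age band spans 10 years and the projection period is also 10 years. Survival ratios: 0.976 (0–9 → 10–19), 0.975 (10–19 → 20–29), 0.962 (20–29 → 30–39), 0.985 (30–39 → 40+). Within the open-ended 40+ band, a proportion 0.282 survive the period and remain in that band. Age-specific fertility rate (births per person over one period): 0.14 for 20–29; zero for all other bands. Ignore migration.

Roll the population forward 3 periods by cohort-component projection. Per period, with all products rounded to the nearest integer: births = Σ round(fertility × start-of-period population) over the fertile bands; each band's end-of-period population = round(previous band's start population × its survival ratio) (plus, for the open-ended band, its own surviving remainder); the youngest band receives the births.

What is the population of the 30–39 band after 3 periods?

Period 1:
Births: 2900 × 0.14 = 406
10–19: 9850 × 0.976 = 9614
20–29: 13600 × 0.975 = 13260
30–39: 2900 × 0.962 = 2790
40+: 3200 × 0.985 + 8950 × 0.282 = 3152 + 2524 = 5676
End of period: [406, 9614, 13260, 2790, 5676]
Period 2:
Births: 13260 × 0.14 = 1856
10–19: 406 × 0.976 = 396
20–29: 9614 × 0.975 = 9374
30–39: 13260 × 0.962 = 12756
40+: 2790 × 0.985 + 5676 × 0.282 = 2748 + 1601 = 4349
End of period: [1856, 396, 9374, 12756, 4349]
Period 3:
Births: 9374 × 0.14 = 1312
10–19: 1856 × 0.976 = 1811
20–29: 396 × 0.975 = 386
30–39: 9374 × 0.962 = 9018
40+: 12756 × 0.985 + 4349 × 0.282 = 12565 + 1226 = 13791
End of period: [1312, 1811, 386, 9018, 13791]

9018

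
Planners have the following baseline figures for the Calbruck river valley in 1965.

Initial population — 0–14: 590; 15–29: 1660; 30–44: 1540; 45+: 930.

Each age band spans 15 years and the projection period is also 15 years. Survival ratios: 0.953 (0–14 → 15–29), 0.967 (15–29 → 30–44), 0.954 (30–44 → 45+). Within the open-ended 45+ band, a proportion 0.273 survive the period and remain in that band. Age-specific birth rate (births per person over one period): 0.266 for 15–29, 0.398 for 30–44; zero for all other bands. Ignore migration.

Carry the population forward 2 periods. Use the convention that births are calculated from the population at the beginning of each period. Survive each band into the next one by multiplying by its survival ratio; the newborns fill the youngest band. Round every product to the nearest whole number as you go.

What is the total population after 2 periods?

4337

Numbering the groups 1..4 from youngest to oldest:
After projecting period 1:
Births: 1660 × 0.266 = 442  |  1540 × 0.398 = 613 → 1055
Group 2: 590 × 0.953 = 562
Group 3: 1660 × 0.967 = 1605
Group 4: 1540 × 0.954 + 930 × 0.273 = 1469 + 254 = 1723
Population now: 0–14=1055, 15–29=562, 30–44=1605, 45+=1723
After projecting period 2:
Births: 562 × 0.266 = 149  |  1605 × 0.398 = 639 → 788
Group 2: 1055 × 0.953 = 1005
Group 3: 562 × 0.967 = 543
Group 4: 1605 × 0.954 + 1723 × 0.273 = 1531 + 470 = 2001
Population now: 0–14=788, 15–29=1005, 30–44=543, 45+=2001
Total after period 2: 788 + 1005 + 543 + 2001 = 4337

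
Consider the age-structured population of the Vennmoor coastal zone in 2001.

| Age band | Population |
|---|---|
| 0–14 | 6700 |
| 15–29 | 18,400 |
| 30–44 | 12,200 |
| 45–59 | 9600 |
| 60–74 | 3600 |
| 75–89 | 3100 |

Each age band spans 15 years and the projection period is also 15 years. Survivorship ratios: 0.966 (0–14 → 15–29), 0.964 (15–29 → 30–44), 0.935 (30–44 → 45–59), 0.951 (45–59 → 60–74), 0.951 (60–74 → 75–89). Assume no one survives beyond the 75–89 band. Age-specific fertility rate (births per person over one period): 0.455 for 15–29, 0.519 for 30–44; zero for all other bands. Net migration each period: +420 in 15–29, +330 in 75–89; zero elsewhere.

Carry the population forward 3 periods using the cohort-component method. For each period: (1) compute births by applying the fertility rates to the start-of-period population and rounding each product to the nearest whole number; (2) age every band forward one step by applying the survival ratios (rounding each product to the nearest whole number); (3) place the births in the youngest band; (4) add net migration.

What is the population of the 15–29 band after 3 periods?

Period 1:
Births: 18400 × 0.455 = 8372, 12200 × 0.519 = 6332 → 14704
15–29: 6700 × 0.966 = 6472
30–44: 18400 × 0.964 = 17738
45–59: 12200 × 0.935 = 11407
60–74: 9600 × 0.951 = 9130
75–89: 3600 × 0.951 = 3424
Net migration: 15–29 + 420 → 6892; 75–89 + 330 → 3754
Giving 14704 / 6892 / 17738 / 11407 / 9130 / 3754.
Period 2:
Births: 6892 × 0.455 = 3136, 17738 × 0.519 = 9206 → 12342
15–29: 14704 × 0.966 = 14204
30–44: 6892 × 0.964 = 6644
45–59: 17738 × 0.935 = 16585
60–74: 11407 × 0.951 = 10848
75–89: 9130 × 0.951 = 8683
Net migration: 15–29 + 420 → 14624; 75–89 + 330 → 9013
Giving 12342 / 14624 / 6644 / 16585 / 10848 / 9013.
Period 3:
Births: 14624 × 0.455 = 6654, 6644 × 0.519 = 3448 → 10102
15–29: 12342 × 0.966 = 11922
30–44: 14624 × 0.964 = 14098
45–59: 6644 × 0.935 = 6212
60–74: 16585 × 0.951 = 15772
75–89: 10848 × 0.951 = 10316
Net migration: 15–29 + 420 → 12342; 75–89 + 330 → 10646
Giving 10102 / 12342 / 14098 / 6212 / 15772 / 10646.

12342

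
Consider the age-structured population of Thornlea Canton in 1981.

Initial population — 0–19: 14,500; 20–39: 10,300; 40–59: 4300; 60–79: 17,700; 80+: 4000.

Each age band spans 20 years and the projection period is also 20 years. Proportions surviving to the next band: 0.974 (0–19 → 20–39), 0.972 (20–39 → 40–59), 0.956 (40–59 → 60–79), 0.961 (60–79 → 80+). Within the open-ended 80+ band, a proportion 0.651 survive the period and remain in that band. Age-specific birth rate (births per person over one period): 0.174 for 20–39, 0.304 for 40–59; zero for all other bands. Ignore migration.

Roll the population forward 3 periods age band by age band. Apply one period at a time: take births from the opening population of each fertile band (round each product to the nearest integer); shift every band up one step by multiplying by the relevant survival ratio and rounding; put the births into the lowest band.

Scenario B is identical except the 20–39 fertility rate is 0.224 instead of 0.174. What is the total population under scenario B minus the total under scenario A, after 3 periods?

After projecting period 1:
Births: 10300 × 0.174 = 1792, 4300 × 0.304 = 1307 → total 3099
20–39: 14500 × 0.974 = 14123
40–59: 10300 × 0.972 = 10012
60–79: 4300 × 0.956 = 4111
80+: 17700 × 0.961 + 4000 × 0.651 = 17010 + 2604 = 19614
→ [3099, 14123, 10012, 4111, 19614]
After projecting period 2:
Births: 14123 × 0.174 = 2457, 10012 × 0.304 = 3044 → total 5501
20–39: 3099 × 0.974 = 3018
40–59: 14123 × 0.972 = 13728
60–79: 10012 × 0.956 = 9571
80+: 4111 × 0.961 + 19614 × 0.651 = 3951 + 12769 = 16720
→ [5501, 3018, 13728, 9571, 16720]
After projecting period 3:
Births: 3018 × 0.174 = 525, 13728 × 0.304 = 4173 → total 4698
20–39: 5501 × 0.974 = 5358
40–59: 3018 × 0.972 = 2933
60–79: 13728 × 0.956 = 13124
80+: 9571 × 0.961 + 16720 × 0.651 = 9198 + 10885 = 20083
→ [4698, 5358, 2933, 13124, 20083]
Scenario A total after 3 periods: 46196
Scenario B projection —
After projecting period 1:
Births: 10300 × 0.224 = 2307, 4300 × 0.304 = 1307 → total 3614
20–39: 14500 × 0.974 = 14123
40–59: 10300 × 0.972 = 10012
60–79: 4300 × 0.956 = 4111
80+: 17700 × 0.961 + 4000 × 0.651 = 17010 + 2604 = 19614
→ [3614, 14123, 10012, 4111, 19614]
After projecting period 2:
Births: 14123 × 0.224 = 3164, 10012 × 0.304 = 3044 → total 6208
20–39: 3614 × 0.974 = 3520
40–59: 14123 × 0.972 = 13728
60–79: 10012 × 0.956 = 9571
80+: 4111 × 0.961 + 19614 × 0.651 = 3951 + 12769 = 16720
→ [6208, 3520, 13728, 9571, 16720]
After projecting period 3:
Births: 3520 × 0.224 = 788, 13728 × 0.304 = 4173 → total 4961
20–39: 6208 × 0.974 = 6047
40–59: 3520 × 0.972 = 3421
60–79: 13728 × 0.956 = 13124
80+: 9571 × 0.961 + 16720 × 0.651 = 9198 + 10885 = 20083
→ [4961, 6047, 3421, 13124, 20083]
Scenario B total after 3 periods: 47636
Difference B − A = 47636 − 46196 = 1440

1440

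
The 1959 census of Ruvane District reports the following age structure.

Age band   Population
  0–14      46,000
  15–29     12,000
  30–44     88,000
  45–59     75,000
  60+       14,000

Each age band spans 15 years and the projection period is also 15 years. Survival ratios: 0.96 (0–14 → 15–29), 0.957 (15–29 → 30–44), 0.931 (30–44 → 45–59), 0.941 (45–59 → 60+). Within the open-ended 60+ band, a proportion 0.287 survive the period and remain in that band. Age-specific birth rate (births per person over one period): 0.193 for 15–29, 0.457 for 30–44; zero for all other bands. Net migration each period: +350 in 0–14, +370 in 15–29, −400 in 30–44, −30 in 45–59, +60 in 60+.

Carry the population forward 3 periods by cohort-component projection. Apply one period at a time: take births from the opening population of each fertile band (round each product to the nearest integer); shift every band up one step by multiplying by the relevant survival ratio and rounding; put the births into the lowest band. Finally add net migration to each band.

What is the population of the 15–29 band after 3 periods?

Period 1.
Births: 12000 × 0.193 = 2316, 88000 × 0.457 = 40216 → total 42532
15–29: 46000 × 0.96 = 44160
30–44: 12000 × 0.957 = 11484
45–59: 88000 × 0.931 = 81928
60+: 75000 × 0.941 + 14000 × 0.287 = 70575 + 4018 = 74593
Net migration: 0–14 + 350 → 42882; 15–29 + 370 → 44530; 30–44 − 400 → 11084; 45–59 − 30 → 81898; 60+ + 60 → 74653
Giving 42882 / 44530 / 11084 / 81898 / 74653.
Period 2.
Births: 44530 × 0.193 = 8594, 11084 × 0.457 = 5065 → total 13659
15–29: 42882 × 0.96 = 41167
30–44: 44530 × 0.957 = 42615
45–59: 11084 × 0.931 = 10319
60+: 81898 × 0.941 + 74653 × 0.287 = 77066 + 21425 = 98491
Net migration: 0–14 + 350 → 14009; 15–29 + 370 → 41537; 30–44 − 400 → 42215; 45–59 − 30 → 10289; 60+ + 60 → 98551
Giving 14009 / 41537 / 42215 / 10289 / 98551.
Period 3.
Births: 41537 × 0.193 = 8017, 42215 × 0.457 = 19292 → total 27309
15–29: 14009 × 0.96 = 13449
30–44: 41537 × 0.957 = 39751
45–59: 42215 × 0.931 = 39302
60+: 10289 × 0.941 + 98551 × 0.287 = 9682 + 28284 = 37966
Net migration: 0–14 + 350 → 27659; 15–29 + 370 → 13819; 30–44 − 400 → 39351; 45–59 − 30 → 39272; 60+ + 60 → 38026
Giving 27659 / 13819 / 39351 / 39272 / 38026.

13819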